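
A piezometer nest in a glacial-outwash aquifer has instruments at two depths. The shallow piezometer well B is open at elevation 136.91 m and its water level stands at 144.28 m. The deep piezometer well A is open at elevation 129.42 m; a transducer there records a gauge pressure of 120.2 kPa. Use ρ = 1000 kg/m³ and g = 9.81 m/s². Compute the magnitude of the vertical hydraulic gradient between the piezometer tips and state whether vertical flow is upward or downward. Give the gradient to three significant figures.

Total head at well B: h = 144.28 m (water level in the standpipe).
Pressure head at well A: ψ = P/(ρg) = 120.2×1000 / (1000 × 9.81) = 12.25 m.
Total head at well A: h = z + ψ = 129.42 + 12.25 = 141.67 m.
Δh = h(well B) − h(well A) = 144.28 − 141.67 = 2.61 m.
Vertical separation Δz = 136.91 − 129.42 = 7.49 m.
|i_v| = |Δh| / Δz = 2.61 / 7.49 = 0.348.
Head is higher in the shallow piezometer, so vertical flow is downward (recharge condition).

|i_v| ≈ 0.348; vertical flow is downward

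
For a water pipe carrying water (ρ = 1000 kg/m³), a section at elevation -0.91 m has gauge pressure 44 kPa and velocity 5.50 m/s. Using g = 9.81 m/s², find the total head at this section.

Pressure head ψ = P/(ρg) = 44×1000 / (1000 × 9.81) = 4.49 m.
Velocity head = v²/(2g) = 5.50² / (2 × 9.81) = 1.542 m.
h = z + ψ + v²/(2g) = -0.91 + 4.49 + 1.542 = 5.12 m.

h ≈ 5.12 m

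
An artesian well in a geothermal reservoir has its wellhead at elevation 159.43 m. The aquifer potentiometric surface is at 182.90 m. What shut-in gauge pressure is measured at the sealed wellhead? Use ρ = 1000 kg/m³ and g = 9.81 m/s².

Head above the cap: Δh = 182.90 − 159.43 = 23.47 m.
P = ρgΔh = 1000 × 9.81 × 23.47 = 230241 Pa ≈ 230 kPa.

P ≈ 230 kPa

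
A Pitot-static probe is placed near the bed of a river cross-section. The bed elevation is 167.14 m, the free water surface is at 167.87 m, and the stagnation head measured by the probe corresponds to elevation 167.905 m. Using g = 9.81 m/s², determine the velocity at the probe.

Near the bed, under hydrostatic conditions, the piezometric head (z + ψ) equals the free-surface elevation, 167.87 m.
Velocity head = total − piezometric = 167.905 − 167.87 = 0.035 m.
v = √(2g·h_v) = √(2 × 9.81 × 0.035) = 0.829 m/s.

v ≈ 0.829 m/s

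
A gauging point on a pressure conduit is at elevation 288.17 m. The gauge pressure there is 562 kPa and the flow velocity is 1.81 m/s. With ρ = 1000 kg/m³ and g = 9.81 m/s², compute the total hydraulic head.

h ≈ 345.63 m

Pressure head ψ = P/(ρg) = 562×1000 / (1000 × 9.81) = 57.29 m.
Velocity head = v²/(2g) = 1.81² / (2 × 9.81) = 0.167 m.
h = z + ψ + v²/(2g) = 288.17 + 57.29 + 0.167 = 345.63 m.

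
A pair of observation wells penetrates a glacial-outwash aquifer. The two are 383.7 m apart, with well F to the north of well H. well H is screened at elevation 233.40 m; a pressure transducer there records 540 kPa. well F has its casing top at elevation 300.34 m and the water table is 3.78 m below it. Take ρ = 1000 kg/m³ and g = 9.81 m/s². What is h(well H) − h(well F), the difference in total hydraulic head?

Pressure head at well H: ψ = P/(ρg) = 540×1000 / (1000 × 9.81) = 55.05 m.
Total head at well H: h = z + ψ = 233.40 + 55.05 = 288.45 m.
Total head at well F: h = 300.34 − 3.78 = 296.56 m.
Head difference: h(well H) − h(well F) = 288.45 − 296.56 = -8.11 m.

Δh ≈ -8.11 m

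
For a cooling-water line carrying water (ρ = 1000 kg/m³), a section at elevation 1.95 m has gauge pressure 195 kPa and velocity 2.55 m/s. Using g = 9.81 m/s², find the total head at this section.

h ≈ 22.16 m

Pressure head ψ = P/(ρg) = 195×1000 / (1000 × 9.81) = 19.88 m.
Velocity head = v²/(2g) = 2.55² / (2 × 9.81) = 0.331 m.
h = z + ψ + v²/(2g) = 1.95 + 19.88 + 0.331 = 22.16 m.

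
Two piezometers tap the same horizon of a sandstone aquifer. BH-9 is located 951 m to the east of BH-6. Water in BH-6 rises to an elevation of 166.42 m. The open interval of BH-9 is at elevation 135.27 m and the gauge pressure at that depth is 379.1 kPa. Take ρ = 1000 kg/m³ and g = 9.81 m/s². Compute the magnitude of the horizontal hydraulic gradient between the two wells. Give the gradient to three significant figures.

i ≈ 0.00788

Total head at BH-6: h = 166.42 m (water level in the piezometer is the total head).
Pressure head at BH-9: ψ = P/(ρg) = 379.1×1000 / (1000 × 9.81) = 38.64 m.
Total head at BH-9: h = z + ψ = 135.27 + 38.64 = 173.91 m.
Head difference: h(BH-6) − h(BH-9) = 166.42 − 173.91 = -7.49 m.
Hydraulic gradient: i = |Δh| / L = 7.49 / 951 = 0.00788.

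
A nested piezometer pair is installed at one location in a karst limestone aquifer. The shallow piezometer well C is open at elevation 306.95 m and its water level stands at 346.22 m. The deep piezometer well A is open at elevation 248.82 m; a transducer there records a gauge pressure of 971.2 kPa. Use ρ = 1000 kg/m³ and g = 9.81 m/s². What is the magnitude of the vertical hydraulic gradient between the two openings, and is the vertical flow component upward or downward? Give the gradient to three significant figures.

Total head at well C: h = 346.22 m (water level in the standpipe).
Pressure head at well A: ψ = P/(ρg) = 971.2×1000 / (1000 × 9.81) = 99.00 m.
Total head at well A: h = z + ψ = 248.82 + 99.00 = 347.82 m.
Δh = h(well C) − h(well A) = 346.22 − 347.82 = -1.60 m.
Vertical separation Δz = 306.95 − 248.82 = 58.13 m.
|i_v| = |Δh| / Δz = 1.60 / 58.13 = 0.0275.
Head is higher in the deep piezometer, so vertical flow is upward (discharge condition).

|i_v| ≈ 0.0275; vertical flow is upward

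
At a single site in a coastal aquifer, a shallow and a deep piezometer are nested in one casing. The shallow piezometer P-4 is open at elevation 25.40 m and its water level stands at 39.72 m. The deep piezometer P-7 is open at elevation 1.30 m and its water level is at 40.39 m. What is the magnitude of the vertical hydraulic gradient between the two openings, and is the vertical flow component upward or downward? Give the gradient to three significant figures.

|i_v| ≈ 0.0278; vertical flow is upward

Total head at P-4: h = 39.72 m (water level in the standpipe).
Total head at P-7: h = 40.39 m.
Δh = h(P-4) − h(P-7) = 39.72 − 40.39 = -0.67 m.
Vertical separation Δz = 25.40 − 1.30 = 24.10 m.
|i_v| = |Δh| / Δz = 0.67 / 24.10 = 0.0278.
Head is higher in the deep piezometer, so vertical flow is upward (discharge condition).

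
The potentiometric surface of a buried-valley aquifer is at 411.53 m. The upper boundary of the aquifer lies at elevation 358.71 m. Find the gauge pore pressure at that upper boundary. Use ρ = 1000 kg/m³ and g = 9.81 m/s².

P ≈ 518 kPa

Pressure head at the aquifer top: ψ = h − z = 411.53 − 358.71 = 52.82 m.
P = ρgψ = 1000 × 9.81 × 52.82 = 518164 Pa ≈ 518 kPa.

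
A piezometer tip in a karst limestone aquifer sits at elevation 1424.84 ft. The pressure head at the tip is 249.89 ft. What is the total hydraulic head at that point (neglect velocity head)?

h = z + ψ = 1424.84 + 249.89 = 1674.73 ft.

h ≈ 1674.73 ft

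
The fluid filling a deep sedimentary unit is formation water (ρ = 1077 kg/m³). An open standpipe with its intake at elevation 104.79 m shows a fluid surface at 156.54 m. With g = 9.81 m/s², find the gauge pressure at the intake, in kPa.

P ≈ 547 kPa

Pressure head ψ = h − z = 156.54 − 104.79 = 51.75 m.
P = ρgψ = 1077 × 9.81 × 51.75 = 546758 Pa ≈ 547 kPa.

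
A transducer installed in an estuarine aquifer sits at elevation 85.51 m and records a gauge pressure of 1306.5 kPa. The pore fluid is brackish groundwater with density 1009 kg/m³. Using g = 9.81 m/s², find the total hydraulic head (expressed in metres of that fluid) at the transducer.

ψ = P/(ρg) = 1306.5×1000 / (1009 × 9.81) = 131.99 m.
h = z + ψ = 85.51 + 131.99 = 217.50 m.

h ≈ 217.50 m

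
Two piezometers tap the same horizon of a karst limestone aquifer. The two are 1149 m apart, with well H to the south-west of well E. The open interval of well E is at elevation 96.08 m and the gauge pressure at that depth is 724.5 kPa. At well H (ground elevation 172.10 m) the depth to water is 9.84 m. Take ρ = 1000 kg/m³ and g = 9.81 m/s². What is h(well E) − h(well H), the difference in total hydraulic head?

Δh ≈ 7.67 m

Pressure head at well E: ψ = P/(ρg) = 724.5×1000 / (1000 × 9.81) = 73.85 m.
Total head at well E: h = z + ψ = 96.08 + 73.85 = 169.93 m.
Total head at well H: h = 172.10 − 9.84 = 162.26 m.
Head difference: h(well E) − h(well H) = 169.93 − 162.26 = 7.67 m.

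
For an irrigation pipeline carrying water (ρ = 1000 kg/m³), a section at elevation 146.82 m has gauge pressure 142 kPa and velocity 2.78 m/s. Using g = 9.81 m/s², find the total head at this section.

h ≈ 161.69 m

Pressure head ψ = P/(ρg) = 142×1000 / (1000 × 9.81) = 14.48 m.
Velocity head = v²/(2g) = 2.78² / (2 × 9.81) = 0.394 m.
h = z + ψ + v²/(2g) = 146.82 + 14.48 + 0.394 = 161.69 m.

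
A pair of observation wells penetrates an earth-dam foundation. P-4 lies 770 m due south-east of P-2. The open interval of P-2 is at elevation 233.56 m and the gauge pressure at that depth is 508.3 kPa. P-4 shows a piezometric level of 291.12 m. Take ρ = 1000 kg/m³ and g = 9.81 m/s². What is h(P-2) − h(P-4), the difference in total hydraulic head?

Δh ≈ -5.75 m

Pressure head at P-2: ψ = P/(ρg) = 508.3×1000 / (1000 × 9.81) = 51.81 m.
Total head at P-2: h = z + ψ = 233.56 + 51.81 = 285.37 m.
Total head at P-4: h = 291.12 m (water level in the piezometer is the total head).
Head difference: h(P-2) − h(P-4) = 285.37 − 291.12 = -5.75 m.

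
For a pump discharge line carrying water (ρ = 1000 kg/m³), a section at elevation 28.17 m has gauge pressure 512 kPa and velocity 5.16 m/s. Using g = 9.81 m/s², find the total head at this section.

h ≈ 81.72 m

Pressure head ψ = P/(ρg) = 512×1000 / (1000 × 9.81) = 52.19 m.
Velocity head = v²/(2g) = 5.16² / (2 × 9.81) = 1.357 m.
h = z + ψ + v²/(2g) = 28.17 + 52.19 + 1.357 = 81.72 m.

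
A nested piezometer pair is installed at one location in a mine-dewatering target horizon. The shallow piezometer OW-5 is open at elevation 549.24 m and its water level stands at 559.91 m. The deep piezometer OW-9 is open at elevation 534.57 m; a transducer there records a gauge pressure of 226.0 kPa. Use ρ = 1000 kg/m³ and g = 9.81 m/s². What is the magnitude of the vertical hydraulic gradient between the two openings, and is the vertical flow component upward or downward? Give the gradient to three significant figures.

|i_v| ≈ 0.157; vertical flow is downward

Total head at OW-5: h = 559.91 m (water level in the standpipe).
Pressure head at OW-9: ψ = P/(ρg) = 226.0×1000 / (1000 × 9.81) = 23.04 m.
Total head at OW-9: h = z + ψ = 534.57 + 23.04 = 557.61 m.
Δh = h(OW-5) − h(OW-9) = 559.91 − 557.61 = 2.30 m.
Vertical separation Δz = 549.24 − 534.57 = 14.67 m.
|i_v| = |Δh| / Δz = 2.30 / 14.67 = 0.157.
Head is higher in the shallow piezometer, so vertical flow is downward (recharge condition).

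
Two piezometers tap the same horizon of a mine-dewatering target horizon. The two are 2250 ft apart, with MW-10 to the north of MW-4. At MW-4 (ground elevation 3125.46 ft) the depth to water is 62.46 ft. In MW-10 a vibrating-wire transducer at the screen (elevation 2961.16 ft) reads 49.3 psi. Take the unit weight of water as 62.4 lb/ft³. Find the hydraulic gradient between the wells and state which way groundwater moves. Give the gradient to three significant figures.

Total head at MW-4: h = 3125.46 − 62.46 = 3063.00 ft.
Pressure head at MW-10: ψ = 144·P/γ = 144 × 49.3 / 62.4 = 113.77 ft.
Total head at MW-10: h = z + ψ = 2961.16 + 113.77 = 3074.93 ft.
Head difference: h(MW-4) − h(MW-10) = 3063.00 − 3074.93 = -11.93 ft.
Hydraulic gradient: i = |Δh| / L = 11.93 / 2250 = 0.00530.
Flow is from higher to lower head: from MW-10 toward MW-4, i.e. toward the south.

i ≈ 0.00530; groundwater flows toward the south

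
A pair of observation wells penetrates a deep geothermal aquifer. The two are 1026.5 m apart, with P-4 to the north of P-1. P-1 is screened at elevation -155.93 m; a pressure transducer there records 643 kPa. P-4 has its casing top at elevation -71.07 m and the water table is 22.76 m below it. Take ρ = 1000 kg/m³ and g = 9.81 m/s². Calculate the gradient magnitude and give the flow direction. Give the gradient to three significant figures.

Pressure head at P-1: ψ = P/(ρg) = 643×1000 / (1000 × 9.81) = 65.55 m.
Total head at P-1: h = z + ψ = -155.93 + 65.55 = -90.38 m.
Total head at P-4: h = -71.07 − 22.76 = -93.83 m.
Head difference: h(P-1) − h(P-4) = -90.38 − (-93.83) = 3.45 m.
Hydraulic gradient: i = |Δh| / L = 3.45 / 1026.5 = 0.00336.
Flow is from higher to lower head: from P-1 toward P-4, i.e. toward the north.

i ≈ 0.00336; groundwater flows toward the north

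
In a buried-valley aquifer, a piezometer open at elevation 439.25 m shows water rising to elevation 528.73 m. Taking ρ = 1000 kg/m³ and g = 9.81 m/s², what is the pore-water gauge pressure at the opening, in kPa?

P ≈ 878 kPa

Pressure head ψ = h − z = 528.73 − 439.25 = 89.48 m.
P = ρgψ = 1000 × 9.81 × 89.48 = 877799 Pa ≈ 878 kPa.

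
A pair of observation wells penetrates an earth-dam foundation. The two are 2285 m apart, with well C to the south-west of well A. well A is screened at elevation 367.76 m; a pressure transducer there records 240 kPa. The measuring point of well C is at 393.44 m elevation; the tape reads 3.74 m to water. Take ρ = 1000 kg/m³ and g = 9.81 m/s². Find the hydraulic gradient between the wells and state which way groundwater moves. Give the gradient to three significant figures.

i ≈ 0.00110; groundwater flows toward the south-west

Pressure head at well A: ψ = P/(ρg) = 240×1000 / (1000 × 9.81) = 24.46 m.
Total head at well A: h = z + ψ = 367.76 + 24.46 = 392.22 m.
Total head at well C: h = 393.44 − 3.74 = 389.70 m.
Head difference: h(well A) − h(well C) = 392.22 − 389.70 = 2.52 m.
Hydraulic gradient: i = |Δh| / L = 2.52 / 2285 = 0.00110.
Flow is from higher to lower head: from well A toward well C, i.e. toward the south-west.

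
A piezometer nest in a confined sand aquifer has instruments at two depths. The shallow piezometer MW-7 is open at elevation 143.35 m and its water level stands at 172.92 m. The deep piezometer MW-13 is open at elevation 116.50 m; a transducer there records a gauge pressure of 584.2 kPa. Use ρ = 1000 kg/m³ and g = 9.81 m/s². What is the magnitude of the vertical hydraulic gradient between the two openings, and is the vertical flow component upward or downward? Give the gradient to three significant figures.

Total head at MW-7: h = 172.92 m (water level in the standpipe).
Pressure head at MW-13: ψ = P/(ρg) = 584.2×1000 / (1000 × 9.81) = 59.55 m.
Total head at MW-13: h = z + ψ = 116.50 + 59.55 = 176.05 m.
Δh = h(MW-7) − h(MW-13) = 172.92 − 176.05 = -3.13 m.
Vertical separation Δz = 143.35 − 116.50 = 26.85 m.
|i_v| = |Δh| / Δz = 3.13 / 26.85 = 0.117.
Head is higher in the deep piezometer, so vertical flow is upward (discharge condition).

|i_v| ≈ 0.117; vertical flow is upward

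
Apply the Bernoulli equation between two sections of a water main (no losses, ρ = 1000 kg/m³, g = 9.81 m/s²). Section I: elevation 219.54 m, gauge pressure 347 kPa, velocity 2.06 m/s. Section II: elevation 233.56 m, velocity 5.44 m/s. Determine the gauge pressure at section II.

Pressure head at I: ψ₁ = P₁/(ρg) = 347×1000 / (1000 × 9.81) = 35.37 m.
Velocity heads: v₁²/2g = 2.06²/19.62 = 0.216 m; v₂²/2g = 5.44²/19.62 = 1.508 m.
Total head H = z₁ + ψ₁ + v₁²/2g = 219.54 + 35.37 + 0.216 = 255.13 m.
ψ₂ = H − z₂ − v₂²/2g = 255.13 − 233.56 − 1.508 = 20.06 m.
P₂ = ρgψ₂ = 1000 × 9.81 × 20.06 ≈ 197 kPa.

P₂ ≈ 197 kPa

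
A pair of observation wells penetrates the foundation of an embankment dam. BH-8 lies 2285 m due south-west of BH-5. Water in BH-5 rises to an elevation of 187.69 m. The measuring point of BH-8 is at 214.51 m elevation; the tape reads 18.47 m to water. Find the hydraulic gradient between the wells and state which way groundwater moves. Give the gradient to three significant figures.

Total head at BH-5: h = 187.69 m (water level in the piezometer is the total head).
Total head at BH-8: h = 214.51 − 18.47 = 196.04 m.
Head difference: h(BH-5) − h(BH-8) = 187.69 − 196.04 = -8.35 m.
Hydraulic gradient: i = |Δh| / L = 8.35 / 2285 = 0.00365.
Flow is from higher to lower head: from BH-8 toward BH-5, i.e. toward the north-east.

i ≈ 0.00365; groundwater flows toward the north-east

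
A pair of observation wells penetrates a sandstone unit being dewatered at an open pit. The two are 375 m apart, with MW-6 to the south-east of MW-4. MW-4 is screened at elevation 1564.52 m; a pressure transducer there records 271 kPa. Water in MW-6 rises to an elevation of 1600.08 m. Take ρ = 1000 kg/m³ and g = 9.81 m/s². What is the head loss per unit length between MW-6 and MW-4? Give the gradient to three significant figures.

i ≈ 0.0212 m/m

Pressure head at MW-4: ψ = P/(ρg) = 271×1000 / (1000 × 9.81) = 27.62 m.
Total head at MW-4: h = z + ψ = 1564.52 + 27.62 = 1592.14 m.
Total head at MW-6: h = 1600.08 m (water level in the piezometer is the total head).
Head difference: h(MW-4) − h(MW-6) = 1592.14 − 1600.08 = -7.94 m.
Hydraulic gradient: i = |Δh| / L = 7.94 / 375 = 0.0212.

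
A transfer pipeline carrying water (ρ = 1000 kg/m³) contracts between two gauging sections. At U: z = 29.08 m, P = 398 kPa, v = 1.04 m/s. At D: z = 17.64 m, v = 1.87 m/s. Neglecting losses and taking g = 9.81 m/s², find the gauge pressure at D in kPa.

P₂ ≈ 509 kPa

Pressure head at U: ψ₁ = P₁/(ρg) = 398×1000 / (1000 × 9.81) = 40.57 m.
Velocity heads: v₁²/2g = 1.04²/19.62 = 0.055 m; v₂²/2g = 1.87²/19.62 = 0.178 m.
Total head H = z₁ + ψ₁ + v₁²/2g = 29.08 + 40.57 + 0.055 = 69.71 m.
ψ₂ = H − z₂ − v₂²/2g = 69.71 − 17.64 − 0.178 = 51.89 m.
P₂ = ρgψ₂ = 1000 × 9.81 × 51.89 ≈ 509 kPa.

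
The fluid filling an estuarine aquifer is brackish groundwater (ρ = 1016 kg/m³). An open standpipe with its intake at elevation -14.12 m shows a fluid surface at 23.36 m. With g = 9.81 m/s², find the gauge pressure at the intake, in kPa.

P ≈ 374 kPa

Pressure head ψ = h − z = 23.36 − (-14.12) = 37.48 m.
P = ρgψ = 1016 × 9.81 × 37.48 = 373562 Pa ≈ 374 kPa.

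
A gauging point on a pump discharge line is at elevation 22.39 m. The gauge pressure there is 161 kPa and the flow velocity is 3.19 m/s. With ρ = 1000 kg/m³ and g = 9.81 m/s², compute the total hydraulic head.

Pressure head ψ = P/(ρg) = 161×1000 / (1000 × 9.81) = 16.41 m.
Velocity head = v²/(2g) = 3.19² / (2 × 9.81) = 0.519 m.
h = z + ψ + v²/(2g) = 22.39 + 16.41 + 0.519 = 39.32 m.

h ≈ 39.32 m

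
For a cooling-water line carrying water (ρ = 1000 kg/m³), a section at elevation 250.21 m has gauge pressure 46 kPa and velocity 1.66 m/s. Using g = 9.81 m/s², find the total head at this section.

h ≈ 255.04 m

Pressure head ψ = P/(ρg) = 46×1000 / (1000 × 9.81) = 4.69 m.
Velocity head = v²/(2g) = 1.66² / (2 × 9.81) = 0.140 m.
h = z + ψ + v²/(2g) = 250.21 + 4.69 + 0.140 = 255.04 m.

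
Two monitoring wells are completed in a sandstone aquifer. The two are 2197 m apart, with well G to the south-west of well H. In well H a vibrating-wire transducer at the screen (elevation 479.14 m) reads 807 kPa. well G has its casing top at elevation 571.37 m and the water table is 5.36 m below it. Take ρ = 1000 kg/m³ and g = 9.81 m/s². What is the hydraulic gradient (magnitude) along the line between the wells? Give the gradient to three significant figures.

i ≈ 0.00210

Pressure head at well H: ψ = P/(ρg) = 807×1000 / (1000 × 9.81) = 82.26 m.
Total head at well H: h = z + ψ = 479.14 + 82.26 = 561.40 m.
Total head at well G: h = 571.37 − 5.36 = 566.01 m.
Head difference: h(well H) − h(well G) = 561.40 − 566.01 = -4.61 m.
Hydraulic gradient: i = |Δh| / L = 4.61 / 2197 = 0.00210.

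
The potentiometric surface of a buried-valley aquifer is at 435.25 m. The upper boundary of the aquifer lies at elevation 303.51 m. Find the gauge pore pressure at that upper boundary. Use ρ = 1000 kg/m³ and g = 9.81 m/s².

Pressure head at the aquifer top: ψ = h − z = 435.25 − 303.51 = 131.74 m.
P = ρgψ = 1000 × 9.81 × 131.74 = 1292369 Pa ≈ 1290 kPa.

P ≈ 1290 kPa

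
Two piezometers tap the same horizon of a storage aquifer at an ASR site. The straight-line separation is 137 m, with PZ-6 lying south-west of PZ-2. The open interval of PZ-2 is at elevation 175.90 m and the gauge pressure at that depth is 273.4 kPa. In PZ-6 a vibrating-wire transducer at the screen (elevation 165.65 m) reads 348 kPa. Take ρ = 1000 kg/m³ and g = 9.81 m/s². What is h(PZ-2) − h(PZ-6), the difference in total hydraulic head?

Δh ≈ 2.65 m

Pressure head at PZ-2: ψ = P/(ρg) = 273.4×1000 / (1000 × 9.81) = 27.87 m.
Total head at PZ-2: h = z + ψ = 175.90 + 27.87 = 203.77 m.
Pressure head at PZ-6: ψ = P/(ρg) = 348×1000 / (1000 × 9.81) = 35.47 m.
Total head at PZ-6: h = z + ψ = 165.65 + 35.47 = 201.12 m.
Head difference: h(PZ-2) − h(PZ-6) = 203.77 − 201.12 = 2.65 m.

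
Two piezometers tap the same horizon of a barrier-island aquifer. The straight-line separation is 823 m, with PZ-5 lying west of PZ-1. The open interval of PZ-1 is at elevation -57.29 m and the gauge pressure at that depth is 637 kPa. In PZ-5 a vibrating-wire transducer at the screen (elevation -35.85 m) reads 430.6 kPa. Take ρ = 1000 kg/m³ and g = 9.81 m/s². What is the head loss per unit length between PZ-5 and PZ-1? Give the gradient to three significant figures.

i ≈ 0.000486 m/m

Pressure head at PZ-1: ψ = P/(ρg) = 637×1000 / (1000 × 9.81) = 64.93 m.
Total head at PZ-1: h = z + ψ = -57.29 + 64.93 = 7.64 m.
Pressure head at PZ-5: ψ = P/(ρg) = 430.6×1000 / (1000 × 9.81) = 43.89 m.
Total head at PZ-5: h = z + ψ = -35.85 + 43.89 = 8.04 m.
Head difference: h(PZ-1) − h(PZ-5) = 7.64 − 8.04 = -0.40 m.
Hydraulic gradient: i = |Δh| / L = 0.40 / 823 = 0.000486.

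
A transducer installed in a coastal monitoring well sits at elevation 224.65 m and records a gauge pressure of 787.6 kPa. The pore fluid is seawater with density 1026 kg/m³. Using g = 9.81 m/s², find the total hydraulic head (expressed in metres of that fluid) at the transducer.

h ≈ 302.90 m

ψ = P/(ρg) = 787.6×1000 / (1026 × 9.81) = 78.25 m.
h = z + ψ = 224.65 + 78.25 = 302.90 m.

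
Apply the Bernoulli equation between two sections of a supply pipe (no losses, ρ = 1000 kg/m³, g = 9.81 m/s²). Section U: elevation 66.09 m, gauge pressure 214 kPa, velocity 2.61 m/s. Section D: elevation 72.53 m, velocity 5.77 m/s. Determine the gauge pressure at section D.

P₂ ≈ 138 kPa

Pressure head at U: ψ₁ = P₁/(ρg) = 214×1000 / (1000 × 9.81) = 21.81 m.
Velocity heads: v₁²/2g = 2.61²/19.62 = 0.347 m; v₂²/2g = 5.77²/19.62 = 1.697 m.
Total head H = z₁ + ψ₁ + v₁²/2g = 66.09 + 21.81 + 0.347 = 88.25 m.
ψ₂ = H − z₂ − v₂²/2g = 88.25 − 72.53 − 1.697 = 14.02 m.
P₂ = ρgψ₂ = 1000 × 9.81 × 14.02 ≈ 138 kPa.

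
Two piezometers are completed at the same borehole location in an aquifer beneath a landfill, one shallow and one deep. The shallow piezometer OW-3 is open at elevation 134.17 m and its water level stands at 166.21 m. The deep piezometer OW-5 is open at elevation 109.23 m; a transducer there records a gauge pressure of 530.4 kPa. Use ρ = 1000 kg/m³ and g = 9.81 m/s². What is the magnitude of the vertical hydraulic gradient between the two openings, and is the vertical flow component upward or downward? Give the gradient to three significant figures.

|i_v| ≈ 0.117; vertical flow is downward

Total head at OW-3: h = 166.21 m (water level in the standpipe).
Pressure head at OW-5: ψ = P/(ρg) = 530.4×1000 / (1000 × 9.81) = 54.07 m.
Total head at OW-5: h = z + ψ = 109.23 + 54.07 = 163.30 m.
Δh = h(OW-3) − h(OW-5) = 166.21 − 163.30 = 2.91 m.
Vertical separation Δz = 134.17 − 109.23 = 24.94 m.
|i_v| = |Δh| / Δz = 2.91 / 24.94 = 0.117.
Head is higher in the shallow piezometer, so vertical flow is downward (recharge condition).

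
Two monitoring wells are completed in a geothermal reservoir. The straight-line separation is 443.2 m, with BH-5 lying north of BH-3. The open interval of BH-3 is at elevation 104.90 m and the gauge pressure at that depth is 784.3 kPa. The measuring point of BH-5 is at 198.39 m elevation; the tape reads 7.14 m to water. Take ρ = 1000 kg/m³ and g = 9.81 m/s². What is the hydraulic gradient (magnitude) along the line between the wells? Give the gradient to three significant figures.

i ≈ 0.0144

Pressure head at BH-3: ψ = P/(ρg) = 784.3×1000 / (1000 × 9.81) = 79.95 m.
Total head at BH-3: h = z + ψ = 104.90 + 79.95 = 184.85 m.
Total head at BH-5: h = 198.39 − 7.14 = 191.25 m.
Head difference: h(BH-3) − h(BH-5) = 184.85 − 191.25 = -6.40 m.
Hydraulic gradient: i = |Δh| / L = 6.40 / 443.2 = 0.0144.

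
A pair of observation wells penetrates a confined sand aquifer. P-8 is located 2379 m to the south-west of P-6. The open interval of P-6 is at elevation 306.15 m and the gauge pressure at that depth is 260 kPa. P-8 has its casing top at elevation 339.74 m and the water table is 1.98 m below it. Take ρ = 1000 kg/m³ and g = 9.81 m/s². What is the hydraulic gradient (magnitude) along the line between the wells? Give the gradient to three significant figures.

Pressure head at P-6: ψ = P/(ρg) = 260×1000 / (1000 × 9.81) = 26.50 m.
Total head at P-6: h = z + ψ = 306.15 + 26.50 = 332.65 m.
Total head at P-8: h = 339.74 − 1.98 = 337.76 m.
Head difference: h(P-6) − h(P-8) = 332.65 − 337.76 = -5.11 m.
Hydraulic gradient: i = |Δh| / L = 5.11 / 2379 = 0.00215.

i ≈ 0.00215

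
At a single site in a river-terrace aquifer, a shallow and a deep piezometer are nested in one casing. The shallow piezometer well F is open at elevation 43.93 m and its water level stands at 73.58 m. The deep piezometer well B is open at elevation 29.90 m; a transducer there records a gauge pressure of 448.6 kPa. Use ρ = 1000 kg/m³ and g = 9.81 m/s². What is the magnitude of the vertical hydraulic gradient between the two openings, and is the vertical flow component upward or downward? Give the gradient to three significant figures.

Total head at well F: h = 73.58 m (water level in the standpipe).
Pressure head at well B: ψ = P/(ρg) = 448.6×1000 / (1000 × 9.81) = 45.73 m.
Total head at well B: h = z + ψ = 29.90 + 45.73 = 75.63 m.
Δh = h(well F) − h(well B) = 73.58 − 75.63 = -2.05 m.
Vertical separation Δz = 43.93 − 29.90 = 14.03 m.
|i_v| = |Δh| / Δz = 2.05 / 14.03 = 0.146.
Head is higher in the deep piezometer, so vertical flow is upward (discharge condition).

|i_v| ≈ 0.146; vertical flow is upward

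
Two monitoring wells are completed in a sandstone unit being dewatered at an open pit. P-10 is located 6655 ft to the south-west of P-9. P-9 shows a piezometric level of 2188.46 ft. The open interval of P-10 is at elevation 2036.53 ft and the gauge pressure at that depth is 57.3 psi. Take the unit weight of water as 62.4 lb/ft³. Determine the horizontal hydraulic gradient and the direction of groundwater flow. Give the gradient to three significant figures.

Total head at P-9: h = 2188.46 ft (water level in the piezometer is the total head).
Pressure head at P-10: ψ = 144·P/γ = 144 × 57.3 / 62.4 = 132.23 ft.
Total head at P-10: h = z + ψ = 2036.53 + 132.23 = 2168.76 ft.
Head difference: h(P-9) − h(P-10) = 2188.46 − 2168.76 = 19.70 ft.
Hydraulic gradient: i = |Δh| / L = 19.70 / 6655 = 0.00296.
Flow is from higher to lower head: from P-9 toward P-10, i.e. toward the south-west.

i ≈ 0.00296; groundwater flows toward the south-west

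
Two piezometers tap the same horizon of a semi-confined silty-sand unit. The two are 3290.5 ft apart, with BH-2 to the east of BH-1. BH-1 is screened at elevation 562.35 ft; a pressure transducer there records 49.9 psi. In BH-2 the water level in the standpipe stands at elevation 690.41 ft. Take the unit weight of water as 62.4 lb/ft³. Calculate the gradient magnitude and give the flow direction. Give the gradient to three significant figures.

Pressure head at BH-1: ψ = 144·P/γ = 144 × 49.9 / 62.4 = 115.15 ft.
Total head at BH-1: h = z + ψ = 562.35 + 115.15 = 677.50 ft.
Total head at BH-2: h = 690.41 ft (water level in the piezometer is the total head).
Head difference: h(BH-1) − h(BH-2) = 677.50 − 690.41 = -12.91 ft.
Hydraulic gradient: i = |Δh| / L = 12.91 / 3290.5 = 0.00392.
Flow is from higher to lower head: from BH-2 toward BH-1, i.e. toward the west.

i ≈ 0.00392; groundwater flows toward the west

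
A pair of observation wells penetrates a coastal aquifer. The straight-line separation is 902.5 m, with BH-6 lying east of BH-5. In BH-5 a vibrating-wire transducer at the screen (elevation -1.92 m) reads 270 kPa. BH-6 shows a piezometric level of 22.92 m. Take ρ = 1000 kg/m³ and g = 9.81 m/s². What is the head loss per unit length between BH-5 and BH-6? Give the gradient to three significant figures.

i ≈ 0.00297 m/m

Pressure head at BH-5: ψ = P/(ρg) = 270×1000 / (1000 × 9.81) = 27.52 m.
Total head at BH-5: h = z + ψ = -1.92 + 27.52 = 25.60 m.
Total head at BH-6: h = 22.92 m (water level in the piezometer is the total head).
Head difference: h(BH-5) − h(BH-6) = 25.60 − 22.92 = 2.68 m.
Hydraulic gradient: i = |Δh| / L = 2.68 / 902.5 = 0.00297.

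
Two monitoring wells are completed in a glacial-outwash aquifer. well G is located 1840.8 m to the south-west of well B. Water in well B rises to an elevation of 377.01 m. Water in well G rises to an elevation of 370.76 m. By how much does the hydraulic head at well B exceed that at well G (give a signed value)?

Δh ≈ 6.25 m

Total head at well B: h = 377.01 m (water level in the piezometer is the total head).
Total head at well G: h = 370.76 m (water level in the piezometer is the total head).
Head difference: h(well B) − h(well G) = 377.01 − 370.76 = 6.25 m.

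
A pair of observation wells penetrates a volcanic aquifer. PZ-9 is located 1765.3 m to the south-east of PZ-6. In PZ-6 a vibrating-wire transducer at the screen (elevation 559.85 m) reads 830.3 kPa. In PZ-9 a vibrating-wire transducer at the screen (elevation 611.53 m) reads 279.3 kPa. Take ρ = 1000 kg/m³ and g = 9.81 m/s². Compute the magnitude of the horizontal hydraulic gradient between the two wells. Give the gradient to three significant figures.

Pressure head at PZ-6: ψ = P/(ρg) = 830.3×1000 / (1000 × 9.81) = 84.64 m.
Total head at PZ-6: h = z + ψ = 559.85 + 84.64 = 644.49 m.
Pressure head at PZ-9: ψ = P/(ρg) = 279.3×1000 / (1000 × 9.81) = 28.47 m.
Total head at PZ-9: h = z + ψ = 611.53 + 28.47 = 640.00 m.
Head difference: h(PZ-6) − h(PZ-9) = 644.49 − 640.00 = 4.49 m.
Hydraulic gradient: i = |Δh| / L = 4.49 / 1765.3 = 0.00254.

i ≈ 0.00254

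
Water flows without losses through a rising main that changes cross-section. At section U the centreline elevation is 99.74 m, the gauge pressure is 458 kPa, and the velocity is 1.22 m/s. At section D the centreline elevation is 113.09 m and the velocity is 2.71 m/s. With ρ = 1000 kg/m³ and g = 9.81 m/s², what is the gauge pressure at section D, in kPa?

P₂ ≈ 324 kPa

Pressure head at U: ψ₁ = P₁/(ρg) = 458×1000 / (1000 × 9.81) = 46.69 m.
Velocity heads: v₁²/2g = 1.22²/19.62 = 0.076 m; v₂²/2g = 2.71²/19.62 = 0.374 m.
Total head H = z₁ + ψ₁ + v₁²/2g = 99.74 + 46.69 + 0.076 = 146.51 m.
ψ₂ = H − z₂ − v₂²/2g = 146.51 − 113.09 − 0.374 = 33.05 m.
P₂ = ρgψ₂ = 1000 × 9.81 × 33.05 ≈ 324 kPa.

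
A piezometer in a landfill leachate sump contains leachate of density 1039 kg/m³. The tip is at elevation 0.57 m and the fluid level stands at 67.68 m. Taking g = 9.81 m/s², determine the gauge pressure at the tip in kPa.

P ≈ 684 kPa

Pressure head ψ = h − z = 67.68 − 0.57 = 67.11 m.
P = ρgψ = 1039 × 9.81 × 67.11 = 684025 Pa ≈ 684 kPa.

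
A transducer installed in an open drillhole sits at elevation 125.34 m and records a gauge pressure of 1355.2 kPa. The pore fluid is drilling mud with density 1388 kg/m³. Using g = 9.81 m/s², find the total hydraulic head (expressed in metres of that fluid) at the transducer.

ψ = P/(ρg) = 1355.2×1000 / (1388 × 9.81) = 99.53 m.
h = z + ψ = 125.34 + 99.53 = 224.87 m.

h ≈ 224.87 m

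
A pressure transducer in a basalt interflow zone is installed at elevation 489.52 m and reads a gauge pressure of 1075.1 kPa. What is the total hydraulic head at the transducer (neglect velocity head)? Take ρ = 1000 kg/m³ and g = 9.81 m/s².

h ≈ 599.11 m

ψ = P/(ρg) = 1075.1×1000 / (1000 × 9.81) = 109.59 m.
h = z + ψ = 489.52 + 109.59 = 599.11 m.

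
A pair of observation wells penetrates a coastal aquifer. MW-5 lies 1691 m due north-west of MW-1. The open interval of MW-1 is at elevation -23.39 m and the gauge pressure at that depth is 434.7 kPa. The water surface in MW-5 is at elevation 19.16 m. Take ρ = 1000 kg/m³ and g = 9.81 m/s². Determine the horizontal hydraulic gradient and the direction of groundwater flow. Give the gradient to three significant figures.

i ≈ 0.00104; groundwater flows toward the north-west

Pressure head at MW-1: ψ = P/(ρg) = 434.7×1000 / (1000 × 9.81) = 44.31 m.
Total head at MW-1: h = z + ψ = -23.39 + 44.31 = 20.92 m.
Total head at MW-5: h = 19.16 m (water level in the piezometer is the total head).
Head difference: h(MW-1) − h(MW-5) = 20.92 − 19.16 = 1.76 m.
Hydraulic gradient: i = |Δh| / L = 1.76 / 1691 = 0.00104.
Flow is from higher to lower head: from MW-1 toward MW-5, i.e. toward the north-west.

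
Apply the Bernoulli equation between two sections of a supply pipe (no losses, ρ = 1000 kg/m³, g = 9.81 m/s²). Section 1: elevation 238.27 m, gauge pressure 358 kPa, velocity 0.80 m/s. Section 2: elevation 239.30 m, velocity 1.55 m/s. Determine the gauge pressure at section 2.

Pressure head at 1: ψ₁ = P₁/(ρg) = 358×1000 / (1000 × 9.81) = 36.49 m.
Velocity heads: v₁²/2g = 0.80²/19.62 = 0.033 m; v₂²/2g = 1.55²/19.62 = 0.122 m.
Total head H = z₁ + ψ₁ + v₁²/2g = 238.27 + 36.49 + 0.033 = 274.79 m.
ψ₂ = H − z₂ − v₂²/2g = 274.79 − 239.30 − 0.122 = 35.37 m.
P₂ = ρgψ₂ = 1000 × 9.81 × 35.37 ≈ 347 kPa.

P₂ ≈ 347 kPa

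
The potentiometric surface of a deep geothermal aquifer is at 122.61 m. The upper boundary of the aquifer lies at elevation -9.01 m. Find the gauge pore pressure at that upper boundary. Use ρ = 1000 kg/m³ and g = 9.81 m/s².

P ≈ 1290 kPa

Pressure head at the aquifer top: ψ = h − z = 122.61 − (-9.01) = 131.62 m.
P = ρgψ = 1000 × 9.81 × 131.62 = 1291192 Pa ≈ 1290 kPa.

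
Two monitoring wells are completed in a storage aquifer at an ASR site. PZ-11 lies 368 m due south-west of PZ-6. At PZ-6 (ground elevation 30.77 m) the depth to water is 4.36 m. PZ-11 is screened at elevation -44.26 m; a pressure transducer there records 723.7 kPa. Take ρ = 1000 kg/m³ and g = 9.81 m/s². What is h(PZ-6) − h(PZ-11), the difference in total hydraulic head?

Δh ≈ -3.10 m

Total head at PZ-6: h = 30.77 − 4.36 = 26.41 m.
Pressure head at PZ-11: ψ = P/(ρg) = 723.7×1000 / (1000 × 9.81) = 73.77 m.
Total head at PZ-11: h = z + ψ = -44.26 + 73.77 = 29.51 m.
Head difference: h(PZ-6) − h(PZ-11) = 26.41 − 29.51 = -3.10 m.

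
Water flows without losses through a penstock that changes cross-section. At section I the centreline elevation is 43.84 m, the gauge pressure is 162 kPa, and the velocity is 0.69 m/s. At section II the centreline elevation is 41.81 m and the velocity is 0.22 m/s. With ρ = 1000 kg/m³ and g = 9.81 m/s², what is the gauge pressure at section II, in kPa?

P₂ ≈ 182 kPa

Pressure head at I: ψ₁ = P₁/(ρg) = 162×1000 / (1000 × 9.81) = 16.51 m.
Velocity heads: v₁²/2g = 0.69²/19.62 = 0.024 m; v₂²/2g = 0.22²/19.62 = 0.002 m.
Total head H = z₁ + ψ₁ + v₁²/2g = 43.84 + 16.51 + 0.024 = 60.37 m.
ψ₂ = H − z₂ − v₂²/2g = 60.37 − 41.81 − 0.002 = 18.56 m.
P₂ = ρgψ₂ = 1000 × 9.81 × 18.56 ≈ 182 kPa.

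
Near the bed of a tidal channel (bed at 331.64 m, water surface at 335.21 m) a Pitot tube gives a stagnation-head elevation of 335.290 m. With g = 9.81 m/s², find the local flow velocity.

v ≈ 1.25 m/s

Near the bed, under hydrostatic conditions, the piezometric head (z + ψ) equals the free-surface elevation, 335.21 m.
Velocity head = total − piezometric = 335.290 − 335.21 = 0.080 m.
v = √(2g·h_v) = √(2 × 9.81 × 0.080) = 1.25 m/s.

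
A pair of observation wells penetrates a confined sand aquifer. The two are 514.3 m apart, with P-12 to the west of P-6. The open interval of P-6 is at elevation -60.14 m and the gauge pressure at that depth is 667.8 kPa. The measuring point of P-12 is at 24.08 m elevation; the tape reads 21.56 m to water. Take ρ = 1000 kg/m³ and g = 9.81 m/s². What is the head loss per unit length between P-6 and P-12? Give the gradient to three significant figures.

i ≈ 0.0105 m/m

Pressure head at P-6: ψ = P/(ρg) = 667.8×1000 / (1000 × 9.81) = 68.07 m.
Total head at P-6: h = z + ψ = -60.14 + 68.07 = 7.93 m.
Total head at P-12: h = 24.08 − 21.56 = 2.52 m.
Head difference: h(P-6) − h(P-12) = 7.93 − 2.52 = 5.41 m.
Hydraulic gradient: i = |Δh| / L = 5.41 / 514.3 = 0.0105.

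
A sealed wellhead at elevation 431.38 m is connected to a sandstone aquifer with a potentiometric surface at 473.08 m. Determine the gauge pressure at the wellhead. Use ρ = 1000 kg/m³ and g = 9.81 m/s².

Head above the cap: Δh = 473.08 − 431.38 = 41.70 m.
P = ρgΔh = 1000 × 9.81 × 41.70 = 409077 Pa ≈ 409 kPa.

P ≈ 409 kPa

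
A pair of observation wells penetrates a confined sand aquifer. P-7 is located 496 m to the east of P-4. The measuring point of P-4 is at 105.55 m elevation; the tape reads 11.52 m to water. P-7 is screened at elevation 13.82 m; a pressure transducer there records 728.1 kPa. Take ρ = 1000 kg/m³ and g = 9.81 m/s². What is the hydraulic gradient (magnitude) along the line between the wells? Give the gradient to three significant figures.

i ≈ 0.0121

Total head at P-4: h = 105.55 − 11.52 = 94.03 m.
Pressure head at P-7: ψ = P/(ρg) = 728.1×1000 / (1000 × 9.81) = 74.22 m.
Total head at P-7: h = z + ψ = 13.82 + 74.22 = 88.04 m.
Head difference: h(P-4) − h(P-7) = 94.03 − 88.04 = 5.99 m.
Hydraulic gradient: i = |Δh| / L = 5.99 / 496 = 0.0121.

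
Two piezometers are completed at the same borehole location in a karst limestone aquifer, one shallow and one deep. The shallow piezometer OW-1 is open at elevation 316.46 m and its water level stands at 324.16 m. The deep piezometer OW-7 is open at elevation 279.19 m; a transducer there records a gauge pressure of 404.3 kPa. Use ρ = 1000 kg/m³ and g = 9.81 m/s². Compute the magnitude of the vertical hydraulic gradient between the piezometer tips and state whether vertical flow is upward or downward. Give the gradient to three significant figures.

|i_v| ≈ 0.101; vertical flow is downward

Total head at OW-1: h = 324.16 m (water level in the standpipe).
Pressure head at OW-7: ψ = P/(ρg) = 404.3×1000 / (1000 × 9.81) = 41.21 m.
Total head at OW-7: h = z + ψ = 279.19 + 41.21 = 320.40 m.
Δh = h(OW-1) − h(OW-7) = 324.16 − 320.40 = 3.76 m.
Vertical separation Δz = 316.46 − 279.19 = 37.27 m.
|i_v| = |Δh| / Δz = 3.76 / 37.27 = 0.101.
Head is higher in the shallow piezometer, so vertical flow is downward (recharge condition).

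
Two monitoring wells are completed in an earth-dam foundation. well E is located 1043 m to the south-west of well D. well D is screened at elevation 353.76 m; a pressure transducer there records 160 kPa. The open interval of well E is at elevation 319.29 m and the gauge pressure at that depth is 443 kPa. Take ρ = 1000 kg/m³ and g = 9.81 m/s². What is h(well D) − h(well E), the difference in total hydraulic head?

Pressure head at well D: ψ = P/(ρg) = 160×1000 / (1000 × 9.81) = 16.31 m.
Total head at well D: h = z + ψ = 353.76 + 16.31 = 370.07 m.
Pressure head at well E: ψ = P/(ρg) = 443×1000 / (1000 × 9.81) = 45.16 m.
Total head at well E: h = z + ψ = 319.29 + 45.16 = 364.45 m.
Head difference: h(well D) − h(well E) = 370.07 − 364.45 = 5.62 m.

Δh ≈ 5.62 m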